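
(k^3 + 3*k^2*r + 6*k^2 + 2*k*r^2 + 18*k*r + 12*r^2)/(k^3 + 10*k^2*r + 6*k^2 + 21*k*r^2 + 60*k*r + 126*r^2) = (k^2 + 3*k*r + 2*r^2)/(k^2 + 10*k*r + 21*r^2)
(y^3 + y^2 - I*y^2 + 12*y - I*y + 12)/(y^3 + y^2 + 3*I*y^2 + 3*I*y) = (y - 4*I)/y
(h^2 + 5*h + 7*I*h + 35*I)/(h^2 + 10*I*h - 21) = (h + 5)/(h + 3*I)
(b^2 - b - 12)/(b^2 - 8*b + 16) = (b + 3)/(b - 4)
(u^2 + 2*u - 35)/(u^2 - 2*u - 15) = (u + 7)/(u + 3)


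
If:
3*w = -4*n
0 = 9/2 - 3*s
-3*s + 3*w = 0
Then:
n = -9/8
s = 3/2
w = 3/2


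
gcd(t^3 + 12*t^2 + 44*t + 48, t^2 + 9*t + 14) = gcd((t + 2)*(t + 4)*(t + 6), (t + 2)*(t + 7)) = t + 2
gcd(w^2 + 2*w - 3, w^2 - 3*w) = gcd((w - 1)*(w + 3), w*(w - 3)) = 1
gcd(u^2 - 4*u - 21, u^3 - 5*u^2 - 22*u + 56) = u - 7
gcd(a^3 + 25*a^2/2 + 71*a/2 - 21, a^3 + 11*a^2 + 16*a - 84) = a^2 + 13*a + 42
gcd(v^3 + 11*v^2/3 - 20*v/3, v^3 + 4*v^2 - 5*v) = v^2 + 5*v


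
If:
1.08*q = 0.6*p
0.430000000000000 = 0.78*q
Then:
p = 0.99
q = 0.55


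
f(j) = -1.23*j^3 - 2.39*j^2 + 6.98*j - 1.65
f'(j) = -3.69*j^2 - 4.78*j + 6.98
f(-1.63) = -14.05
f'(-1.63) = 4.97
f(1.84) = -4.56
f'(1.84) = -14.31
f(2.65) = -22.83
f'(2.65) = -31.60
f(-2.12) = -15.47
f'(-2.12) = 0.53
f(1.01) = 1.69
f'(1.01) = -1.61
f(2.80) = -27.84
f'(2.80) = -35.33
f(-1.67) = -14.24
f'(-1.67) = 4.67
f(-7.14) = 274.38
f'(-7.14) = -147.01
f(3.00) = -35.43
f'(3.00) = -40.57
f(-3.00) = -10.89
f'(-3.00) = -11.89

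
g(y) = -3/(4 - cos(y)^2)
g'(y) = 6*sin(y)*cos(y)/(4 - cos(y)^2)^2 = 6*sin(y)*cos(y)/(cos(y)^2 - 4)^2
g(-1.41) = -0.75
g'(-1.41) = -0.06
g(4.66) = -0.75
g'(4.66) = 0.02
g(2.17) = -0.81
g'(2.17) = -0.21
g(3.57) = -0.95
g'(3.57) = 0.23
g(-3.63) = -0.93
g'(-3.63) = -0.24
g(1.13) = -0.79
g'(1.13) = 0.16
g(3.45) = -0.97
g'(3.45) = 0.18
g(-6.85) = -0.91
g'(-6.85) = -0.25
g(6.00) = -0.97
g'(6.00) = -0.17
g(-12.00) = -0.91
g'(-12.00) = 0.25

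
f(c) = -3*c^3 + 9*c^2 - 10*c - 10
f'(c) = -9*c^2 + 18*c - 10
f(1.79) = -16.27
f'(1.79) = -6.62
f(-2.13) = 81.12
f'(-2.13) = -89.17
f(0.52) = -13.19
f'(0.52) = -3.07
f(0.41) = -12.79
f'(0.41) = -4.13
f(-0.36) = -5.09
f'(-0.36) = -17.65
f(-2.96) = 176.26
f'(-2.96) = -142.13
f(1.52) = -14.94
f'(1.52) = -3.43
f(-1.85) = 58.30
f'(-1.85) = -74.10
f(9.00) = -1558.00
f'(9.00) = -577.00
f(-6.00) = 1022.00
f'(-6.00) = -442.00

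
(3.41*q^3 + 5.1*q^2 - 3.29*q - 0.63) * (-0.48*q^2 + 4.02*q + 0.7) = -1.6368*q^5 + 11.2602*q^4 + 24.4682*q^3 - 9.3534*q^2 - 4.8356*q - 0.441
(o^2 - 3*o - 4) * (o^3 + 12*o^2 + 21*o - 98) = o^5 + 9*o^4 - 19*o^3 - 209*o^2 + 210*o + 392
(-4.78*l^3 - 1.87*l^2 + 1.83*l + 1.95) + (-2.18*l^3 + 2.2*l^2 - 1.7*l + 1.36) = -6.96*l^3 + 0.33*l^2 + 0.13*l + 3.31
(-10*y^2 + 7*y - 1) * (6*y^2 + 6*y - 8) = -60*y^4 - 18*y^3 + 116*y^2 - 62*y + 8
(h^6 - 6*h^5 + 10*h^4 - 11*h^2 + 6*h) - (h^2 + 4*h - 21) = h^6 - 6*h^5 + 10*h^4 - 12*h^2 + 2*h + 21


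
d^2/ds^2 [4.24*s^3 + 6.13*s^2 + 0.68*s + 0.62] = 25.44*s + 12.26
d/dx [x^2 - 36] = 2*x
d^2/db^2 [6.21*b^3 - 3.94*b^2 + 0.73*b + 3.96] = 37.26*b - 7.88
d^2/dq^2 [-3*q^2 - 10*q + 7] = -6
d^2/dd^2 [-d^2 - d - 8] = -2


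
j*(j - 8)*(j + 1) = j^3 - 7*j^2 - 8*j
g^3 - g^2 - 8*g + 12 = (g - 2)^2*(g + 3)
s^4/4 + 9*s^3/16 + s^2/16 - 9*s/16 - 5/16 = (s/4 + 1/4)*(s - 1)*(s + 1)*(s + 5/4)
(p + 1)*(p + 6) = p^2 + 7*p + 6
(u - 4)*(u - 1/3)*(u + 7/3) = u^3 - 2*u^2 - 79*u/9 + 28/9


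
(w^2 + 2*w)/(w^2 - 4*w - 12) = w/(w - 6)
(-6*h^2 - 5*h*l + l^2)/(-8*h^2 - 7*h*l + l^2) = (6*h - l)/(8*h - l)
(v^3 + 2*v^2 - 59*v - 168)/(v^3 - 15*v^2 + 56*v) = (v^2 + 10*v + 21)/(v*(v - 7))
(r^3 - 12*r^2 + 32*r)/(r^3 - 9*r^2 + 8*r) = (r - 4)/(r - 1)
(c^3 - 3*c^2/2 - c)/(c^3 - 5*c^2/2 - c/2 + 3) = c*(2*c + 1)/(2*c^2 - c - 3)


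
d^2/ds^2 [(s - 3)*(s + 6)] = 2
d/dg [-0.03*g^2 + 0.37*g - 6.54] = 0.37 - 0.06*g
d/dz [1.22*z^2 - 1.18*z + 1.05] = 2.44*z - 1.18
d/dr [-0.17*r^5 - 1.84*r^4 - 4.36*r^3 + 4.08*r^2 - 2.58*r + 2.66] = -0.85*r^4 - 7.36*r^3 - 13.08*r^2 + 8.16*r - 2.58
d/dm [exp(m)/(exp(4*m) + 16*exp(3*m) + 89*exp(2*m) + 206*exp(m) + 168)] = (-3*exp(4*m) - 32*exp(3*m) - 89*exp(2*m) + 168)*exp(m)/(exp(8*m) + 32*exp(7*m) + 434*exp(6*m) + 3260*exp(5*m) + 14849*exp(4*m) + 42044*exp(3*m) + 72340*exp(2*m) + 69216*exp(m) + 28224)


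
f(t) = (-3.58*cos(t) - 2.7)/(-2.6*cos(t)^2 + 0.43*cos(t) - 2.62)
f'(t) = (-5.2*sin(t)*cos(t) + 0.43*sin(t))*(-3.58*cos(t) - 2.7)/(-2.6*cos(t)^2 + 0.43*cos(t) - 2.62)^2 + 3.58*sin(t)/(-2.6*cos(t)^2 + 0.43*cos(t) - 2.62)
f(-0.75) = 1.44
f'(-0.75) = -0.24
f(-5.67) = 1.40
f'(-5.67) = 0.26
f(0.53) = 1.38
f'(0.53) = 0.25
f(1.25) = 1.40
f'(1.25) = -0.65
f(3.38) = -0.14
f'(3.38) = 0.12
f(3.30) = -0.15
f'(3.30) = 0.08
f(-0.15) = 1.32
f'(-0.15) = -0.08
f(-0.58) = 1.40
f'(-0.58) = -0.25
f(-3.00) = -0.15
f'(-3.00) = 0.07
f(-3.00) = -0.15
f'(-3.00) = 0.07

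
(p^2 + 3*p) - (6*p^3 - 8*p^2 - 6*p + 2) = -6*p^3 + 9*p^2 + 9*p - 2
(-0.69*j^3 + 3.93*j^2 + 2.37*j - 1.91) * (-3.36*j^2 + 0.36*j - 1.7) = 2.3184*j^5 - 13.4532*j^4 - 5.3754*j^3 + 0.589799999999999*j^2 - 4.7166*j + 3.247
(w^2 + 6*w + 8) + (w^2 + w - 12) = 2*w^2 + 7*w - 4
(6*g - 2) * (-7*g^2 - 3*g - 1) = -42*g^3 - 4*g^2 + 2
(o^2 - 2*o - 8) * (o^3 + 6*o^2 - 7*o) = o^5 + 4*o^4 - 27*o^3 - 34*o^2 + 56*o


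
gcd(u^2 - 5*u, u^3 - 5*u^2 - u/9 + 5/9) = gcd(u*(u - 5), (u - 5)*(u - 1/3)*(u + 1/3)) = u - 5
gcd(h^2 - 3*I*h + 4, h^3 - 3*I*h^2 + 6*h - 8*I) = h - 4*I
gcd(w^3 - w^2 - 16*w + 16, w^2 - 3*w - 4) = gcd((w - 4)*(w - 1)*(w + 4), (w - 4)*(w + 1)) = w - 4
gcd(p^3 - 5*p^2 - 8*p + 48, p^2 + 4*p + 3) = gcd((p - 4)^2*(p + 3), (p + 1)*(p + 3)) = p + 3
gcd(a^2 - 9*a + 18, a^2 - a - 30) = a - 6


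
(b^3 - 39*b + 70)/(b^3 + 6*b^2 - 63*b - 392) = (b^2 - 7*b + 10)/(b^2 - b - 56)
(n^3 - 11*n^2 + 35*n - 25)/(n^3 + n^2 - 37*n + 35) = (n - 5)/(n + 7)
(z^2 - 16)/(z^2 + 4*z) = (z - 4)/z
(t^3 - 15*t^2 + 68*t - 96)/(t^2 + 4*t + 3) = (t^3 - 15*t^2 + 68*t - 96)/(t^2 + 4*t + 3)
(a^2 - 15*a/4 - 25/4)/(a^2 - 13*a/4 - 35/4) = (4*a + 5)/(4*a + 7)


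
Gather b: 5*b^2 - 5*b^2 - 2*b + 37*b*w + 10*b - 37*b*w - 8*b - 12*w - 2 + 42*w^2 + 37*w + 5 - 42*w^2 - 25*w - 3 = 0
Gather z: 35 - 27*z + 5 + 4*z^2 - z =4*z^2 - 28*z + 40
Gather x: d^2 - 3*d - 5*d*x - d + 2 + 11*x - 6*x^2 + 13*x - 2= d^2 - 4*d - 6*x^2 + x*(24 - 5*d)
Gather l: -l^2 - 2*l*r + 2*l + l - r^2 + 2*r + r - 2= -l^2 + l*(3 - 2*r) - r^2 + 3*r - 2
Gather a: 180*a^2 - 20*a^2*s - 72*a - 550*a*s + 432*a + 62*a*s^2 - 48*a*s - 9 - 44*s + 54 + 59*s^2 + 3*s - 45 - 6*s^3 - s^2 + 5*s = a^2*(180 - 20*s) + a*(62*s^2 - 598*s + 360) - 6*s^3 + 58*s^2 - 36*s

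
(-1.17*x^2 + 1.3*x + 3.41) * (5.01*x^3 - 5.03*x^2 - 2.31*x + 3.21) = -5.8617*x^5 + 12.3981*x^4 + 13.2478*x^3 - 23.911*x^2 - 3.7041*x + 10.9461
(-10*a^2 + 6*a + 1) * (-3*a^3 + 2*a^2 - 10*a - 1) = 30*a^5 - 38*a^4 + 109*a^3 - 48*a^2 - 16*a - 1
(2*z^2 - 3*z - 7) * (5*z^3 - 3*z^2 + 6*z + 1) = 10*z^5 - 21*z^4 - 14*z^3 + 5*z^2 - 45*z - 7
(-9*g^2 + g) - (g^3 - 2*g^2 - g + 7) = -g^3 - 7*g^2 + 2*g - 7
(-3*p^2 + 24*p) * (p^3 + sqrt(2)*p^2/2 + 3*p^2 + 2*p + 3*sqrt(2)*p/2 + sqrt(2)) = -3*p^5 - 3*sqrt(2)*p^4/2 + 15*p^4 + 15*sqrt(2)*p^3/2 + 66*p^3 + 33*sqrt(2)*p^2 + 48*p^2 + 24*sqrt(2)*p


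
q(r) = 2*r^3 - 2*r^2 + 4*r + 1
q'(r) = 6*r^2 - 4*r + 4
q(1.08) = 5.51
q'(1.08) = 6.68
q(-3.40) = -114.33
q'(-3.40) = 86.96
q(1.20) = 6.38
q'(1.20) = 7.84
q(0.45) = 2.58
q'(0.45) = 3.42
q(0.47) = 2.65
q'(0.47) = 3.45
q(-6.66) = -705.17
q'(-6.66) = 296.77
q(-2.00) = -31.00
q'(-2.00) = 36.00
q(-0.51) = -1.83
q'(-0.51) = 7.60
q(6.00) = 385.00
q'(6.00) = 196.00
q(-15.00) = -7259.00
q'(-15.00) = 1414.00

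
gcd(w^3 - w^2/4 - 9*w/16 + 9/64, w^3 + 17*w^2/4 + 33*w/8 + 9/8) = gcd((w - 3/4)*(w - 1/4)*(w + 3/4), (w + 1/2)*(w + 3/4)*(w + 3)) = w + 3/4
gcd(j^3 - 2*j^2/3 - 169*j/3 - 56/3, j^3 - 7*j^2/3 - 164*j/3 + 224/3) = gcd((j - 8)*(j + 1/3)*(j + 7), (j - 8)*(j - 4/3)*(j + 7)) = j^2 - j - 56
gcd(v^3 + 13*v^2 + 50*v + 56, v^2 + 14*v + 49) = v + 7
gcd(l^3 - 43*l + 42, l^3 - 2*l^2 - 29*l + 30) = l^2 - 7*l + 6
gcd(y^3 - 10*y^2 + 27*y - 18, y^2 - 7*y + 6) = y^2 - 7*y + 6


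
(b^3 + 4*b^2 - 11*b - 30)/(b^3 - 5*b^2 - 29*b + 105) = (b + 2)/(b - 7)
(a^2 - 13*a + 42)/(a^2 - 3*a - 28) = (a - 6)/(a + 4)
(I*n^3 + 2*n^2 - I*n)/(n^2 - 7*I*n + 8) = n*(I*n^2 + 2*n - I)/(n^2 - 7*I*n + 8)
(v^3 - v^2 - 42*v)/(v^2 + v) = (v^2 - v - 42)/(v + 1)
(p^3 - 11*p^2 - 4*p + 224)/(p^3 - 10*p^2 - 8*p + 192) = (p - 7)/(p - 6)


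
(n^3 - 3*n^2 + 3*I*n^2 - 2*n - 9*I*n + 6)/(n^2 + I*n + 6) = (n^3 + 3*n^2*(-1 + I) - n*(2 + 9*I) + 6)/(n^2 + I*n + 6)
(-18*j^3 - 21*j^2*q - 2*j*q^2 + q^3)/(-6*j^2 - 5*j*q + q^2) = 3*j + q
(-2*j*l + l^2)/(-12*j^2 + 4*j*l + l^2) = l/(6*j + l)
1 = 1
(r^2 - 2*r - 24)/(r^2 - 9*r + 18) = (r + 4)/(r - 3)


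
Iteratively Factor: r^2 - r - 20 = (r + 4)*(r - 5)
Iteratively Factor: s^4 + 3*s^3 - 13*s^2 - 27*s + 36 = (s + 4)*(s^3 - s^2 - 9*s + 9) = (s - 1)*(s + 4)*(s^2 - 9) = (s - 1)*(s + 3)*(s + 4)*(s - 3)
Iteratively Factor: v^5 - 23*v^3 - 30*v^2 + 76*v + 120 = (v + 2)*(v^4 - 2*v^3 - 19*v^2 + 8*v + 60) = (v - 2)*(v + 2)*(v^3 - 19*v - 30) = (v - 2)*(v + 2)^2*(v^2 - 2*v - 15) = (v - 2)*(v + 2)^2*(v + 3)*(v - 5)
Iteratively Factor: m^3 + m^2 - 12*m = (m + 4)*(m^2 - 3*m) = m*(m + 4)*(m - 3)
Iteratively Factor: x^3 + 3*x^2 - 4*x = (x - 1)*(x^2 + 4*x) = (x - 1)*(x + 4)*(x)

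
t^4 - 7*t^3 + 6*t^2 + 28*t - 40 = (t - 5)*(t - 2)^2*(t + 2)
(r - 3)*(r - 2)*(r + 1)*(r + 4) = r^4 - 15*r^2 + 10*r + 24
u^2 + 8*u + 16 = (u + 4)^2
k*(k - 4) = k^2 - 4*k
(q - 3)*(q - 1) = q^2 - 4*q + 3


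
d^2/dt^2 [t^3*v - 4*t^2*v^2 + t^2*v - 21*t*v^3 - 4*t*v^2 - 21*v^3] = 2*v*(3*t - 4*v + 1)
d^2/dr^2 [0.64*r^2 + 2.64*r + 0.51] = 1.28000000000000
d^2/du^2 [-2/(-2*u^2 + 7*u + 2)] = 4*(4*u^2 - 14*u - (4*u - 7)^2 - 4)/(-2*u^2 + 7*u + 2)^3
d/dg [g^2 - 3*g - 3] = 2*g - 3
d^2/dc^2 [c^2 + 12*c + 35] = 2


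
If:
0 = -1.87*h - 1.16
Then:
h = -0.62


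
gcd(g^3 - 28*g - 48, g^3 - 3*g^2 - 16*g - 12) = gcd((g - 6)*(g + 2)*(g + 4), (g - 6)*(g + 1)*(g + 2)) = g^2 - 4*g - 12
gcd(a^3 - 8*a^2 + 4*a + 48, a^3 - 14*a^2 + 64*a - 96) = a^2 - 10*a + 24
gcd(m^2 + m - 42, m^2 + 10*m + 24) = 1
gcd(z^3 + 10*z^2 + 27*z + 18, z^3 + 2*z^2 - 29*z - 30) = z^2 + 7*z + 6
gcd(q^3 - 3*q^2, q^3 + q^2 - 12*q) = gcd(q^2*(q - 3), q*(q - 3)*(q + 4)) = q^2 - 3*q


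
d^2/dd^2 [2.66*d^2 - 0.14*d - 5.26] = 5.32000000000000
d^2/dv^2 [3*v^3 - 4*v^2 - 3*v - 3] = 18*v - 8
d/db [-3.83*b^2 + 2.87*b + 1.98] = 2.87 - 7.66*b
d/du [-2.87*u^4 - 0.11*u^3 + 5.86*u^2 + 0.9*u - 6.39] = -11.48*u^3 - 0.33*u^2 + 11.72*u + 0.9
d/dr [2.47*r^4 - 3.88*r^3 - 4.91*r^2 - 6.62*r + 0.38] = 9.88*r^3 - 11.64*r^2 - 9.82*r - 6.62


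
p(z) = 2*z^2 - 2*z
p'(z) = 4*z - 2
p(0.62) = -0.47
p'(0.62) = 0.48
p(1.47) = 1.38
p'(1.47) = 3.88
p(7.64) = 101.46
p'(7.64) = 28.56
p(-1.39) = 6.64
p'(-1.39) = -7.56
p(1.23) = 0.57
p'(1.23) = 2.92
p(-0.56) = 1.75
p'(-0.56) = -4.24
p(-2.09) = 12.92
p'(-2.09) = -10.36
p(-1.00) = 4.00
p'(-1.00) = -6.00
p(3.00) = 12.00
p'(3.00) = 10.00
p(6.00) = 60.00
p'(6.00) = 22.00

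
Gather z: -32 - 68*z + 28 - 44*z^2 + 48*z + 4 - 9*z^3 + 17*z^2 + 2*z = -9*z^3 - 27*z^2 - 18*z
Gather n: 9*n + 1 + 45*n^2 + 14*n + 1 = 45*n^2 + 23*n + 2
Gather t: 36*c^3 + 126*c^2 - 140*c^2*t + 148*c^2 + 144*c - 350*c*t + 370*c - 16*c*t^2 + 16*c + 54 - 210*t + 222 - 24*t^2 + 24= 36*c^3 + 274*c^2 + 530*c + t^2*(-16*c - 24) + t*(-140*c^2 - 350*c - 210) + 300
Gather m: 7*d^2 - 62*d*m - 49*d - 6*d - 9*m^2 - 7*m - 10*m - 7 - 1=7*d^2 - 55*d - 9*m^2 + m*(-62*d - 17) - 8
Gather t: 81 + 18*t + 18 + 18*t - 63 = 36*t + 36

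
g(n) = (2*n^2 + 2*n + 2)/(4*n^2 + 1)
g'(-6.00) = -0.01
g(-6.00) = 0.43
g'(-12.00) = 0.00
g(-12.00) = 0.46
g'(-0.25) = 2.88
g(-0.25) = 1.30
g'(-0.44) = 1.82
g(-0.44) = 0.85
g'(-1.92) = -0.02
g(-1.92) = 0.35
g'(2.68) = -0.10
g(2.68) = 0.73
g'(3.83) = -0.05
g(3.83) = 0.65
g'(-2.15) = -0.02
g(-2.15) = 0.36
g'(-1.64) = 0.00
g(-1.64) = 0.35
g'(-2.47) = -0.03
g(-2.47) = 0.36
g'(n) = -8*n*(2*n^2 + 2*n + 2)/(4*n^2 + 1)^2 + (4*n + 2)/(4*n^2 + 1)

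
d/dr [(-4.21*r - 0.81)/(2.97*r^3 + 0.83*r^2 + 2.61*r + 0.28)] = (25.0074*r^3 + 10.7114*r^2 + 1.3446*r + 0.9353)/(8.8209*r^6 + 4.9302*r^5 + 16.1923*r^4 + 5.9958*r^3 + 7.2769*r^2 + 1.4616*r + 0.0784)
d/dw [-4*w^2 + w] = 1 - 8*w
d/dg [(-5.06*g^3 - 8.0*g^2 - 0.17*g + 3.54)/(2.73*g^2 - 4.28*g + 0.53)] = (-13.8138*g^4 + 43.3136*g^3 + 26.6587*g^2 - 27.8084*g + 15.0611)/(7.4529*g^4 - 23.3688*g^3 + 21.2122*g^2 - 4.5368*g + 0.2809)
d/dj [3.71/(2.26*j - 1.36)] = -8.3846/(2.26*j - 1.36)^2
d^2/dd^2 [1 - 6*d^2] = -12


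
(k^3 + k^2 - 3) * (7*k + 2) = 7*k^4 + 9*k^3 + 2*k^2 - 21*k - 6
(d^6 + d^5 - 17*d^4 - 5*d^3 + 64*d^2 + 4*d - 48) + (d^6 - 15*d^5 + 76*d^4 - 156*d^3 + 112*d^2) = 2*d^6 - 14*d^5 + 59*d^4 - 161*d^3 + 176*d^2 + 4*d - 48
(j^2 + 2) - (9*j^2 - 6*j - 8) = -8*j^2 + 6*j + 10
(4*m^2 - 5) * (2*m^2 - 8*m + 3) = 8*m^4 - 32*m^3 + 2*m^2 + 40*m - 15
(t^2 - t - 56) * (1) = t^2 - t - 56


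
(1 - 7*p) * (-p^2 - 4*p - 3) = 7*p^3 + 27*p^2 + 17*p - 3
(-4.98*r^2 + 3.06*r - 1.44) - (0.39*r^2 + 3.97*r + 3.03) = -5.37*r^2 - 0.91*r - 4.47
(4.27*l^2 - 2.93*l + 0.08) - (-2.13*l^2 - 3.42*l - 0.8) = 6.4*l^2 + 0.49*l + 0.88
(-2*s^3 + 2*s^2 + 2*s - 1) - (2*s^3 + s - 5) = -4*s^3 + 2*s^2 + s + 4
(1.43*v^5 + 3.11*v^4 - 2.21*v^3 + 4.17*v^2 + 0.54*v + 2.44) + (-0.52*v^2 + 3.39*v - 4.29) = 1.43*v^5 + 3.11*v^4 - 2.21*v^3 + 3.65*v^2 + 3.93*v - 1.85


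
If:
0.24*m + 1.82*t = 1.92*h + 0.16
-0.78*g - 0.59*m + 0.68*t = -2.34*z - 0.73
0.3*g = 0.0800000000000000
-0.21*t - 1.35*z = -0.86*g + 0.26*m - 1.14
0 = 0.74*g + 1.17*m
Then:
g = 0.27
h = -9.32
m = -0.17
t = -9.72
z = 2.56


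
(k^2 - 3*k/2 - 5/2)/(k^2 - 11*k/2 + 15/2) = (k + 1)/(k - 3)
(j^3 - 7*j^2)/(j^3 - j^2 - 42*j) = j/(j + 6)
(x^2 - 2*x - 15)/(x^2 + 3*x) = (x - 5)/x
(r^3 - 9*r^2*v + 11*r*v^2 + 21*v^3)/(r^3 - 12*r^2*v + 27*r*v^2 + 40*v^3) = (r^2 - 10*r*v + 21*v^2)/(r^2 - 13*r*v + 40*v^2)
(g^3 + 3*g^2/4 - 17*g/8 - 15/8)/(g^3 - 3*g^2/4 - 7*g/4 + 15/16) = 2*(g + 1)/(2*g - 1)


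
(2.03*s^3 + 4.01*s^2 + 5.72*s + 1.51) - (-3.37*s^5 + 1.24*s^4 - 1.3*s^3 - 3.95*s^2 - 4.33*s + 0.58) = 3.37*s^5 - 1.24*s^4 + 3.33*s^3 + 7.96*s^2 + 10.05*s + 0.93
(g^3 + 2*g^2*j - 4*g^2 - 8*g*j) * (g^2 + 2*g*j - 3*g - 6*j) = g^5 + 4*g^4*j - 7*g^4 + 4*g^3*j^2 - 28*g^3*j + 12*g^3 - 28*g^2*j^2 + 48*g^2*j + 48*g*j^2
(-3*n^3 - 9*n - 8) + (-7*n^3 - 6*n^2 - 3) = -10*n^3 - 6*n^2 - 9*n - 11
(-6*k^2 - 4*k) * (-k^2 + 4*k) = 6*k^4 - 20*k^3 - 16*k^2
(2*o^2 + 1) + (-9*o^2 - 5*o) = -7*o^2 - 5*o + 1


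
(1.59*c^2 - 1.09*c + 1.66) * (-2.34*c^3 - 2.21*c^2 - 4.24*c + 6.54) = -3.7206*c^5 - 0.9633*c^4 - 8.2171*c^3 + 11.3516*c^2 - 14.167*c + 10.8564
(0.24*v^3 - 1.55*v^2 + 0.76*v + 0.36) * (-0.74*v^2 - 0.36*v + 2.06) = -0.1776*v^5 + 1.0606*v^4 + 0.49*v^3 - 3.733*v^2 + 1.436*v + 0.7416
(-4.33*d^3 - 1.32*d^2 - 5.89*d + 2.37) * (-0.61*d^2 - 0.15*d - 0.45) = 2.6413*d^5 + 1.4547*d^4 + 5.7394*d^3 + 0.0318000000000001*d^2 + 2.295*d - 1.0665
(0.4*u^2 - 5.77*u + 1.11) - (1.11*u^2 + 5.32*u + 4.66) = -0.71*u^2 - 11.09*u - 3.55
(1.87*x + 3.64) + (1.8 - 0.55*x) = 1.32*x + 5.44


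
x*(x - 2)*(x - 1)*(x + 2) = x^4 - x^3 - 4*x^2 + 4*x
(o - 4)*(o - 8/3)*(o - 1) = o^3 - 23*o^2/3 + 52*o/3 - 32/3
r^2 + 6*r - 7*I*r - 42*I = (r + 6)*(r - 7*I)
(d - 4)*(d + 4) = d^2 - 16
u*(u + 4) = u^2 + 4*u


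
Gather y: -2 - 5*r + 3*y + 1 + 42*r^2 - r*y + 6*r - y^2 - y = 42*r^2 + r - y^2 + y*(2 - r) - 1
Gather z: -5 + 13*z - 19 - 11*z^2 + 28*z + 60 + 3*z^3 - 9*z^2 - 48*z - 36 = 3*z^3 - 20*z^2 - 7*z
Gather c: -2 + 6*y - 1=6*y - 3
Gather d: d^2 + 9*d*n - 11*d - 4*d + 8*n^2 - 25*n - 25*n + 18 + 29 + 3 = d^2 + d*(9*n - 15) + 8*n^2 - 50*n + 50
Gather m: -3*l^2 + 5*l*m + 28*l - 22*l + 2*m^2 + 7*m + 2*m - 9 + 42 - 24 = -3*l^2 + 6*l + 2*m^2 + m*(5*l + 9) + 9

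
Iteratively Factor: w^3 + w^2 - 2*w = (w + 2)*(w^2 - w) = w*(w + 2)*(w - 1)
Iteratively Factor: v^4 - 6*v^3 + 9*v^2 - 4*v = (v - 1)*(v^3 - 5*v^2 + 4*v) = (v - 4)*(v - 1)*(v^2 - v) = v*(v - 4)*(v - 1)*(v - 1)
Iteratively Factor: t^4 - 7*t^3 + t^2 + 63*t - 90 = (t - 3)*(t^3 - 4*t^2 - 11*t + 30) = (t - 5)*(t - 3)*(t^2 + t - 6) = (t - 5)*(t - 3)*(t - 2)*(t + 3)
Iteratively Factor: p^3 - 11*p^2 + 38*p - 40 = (p - 4)*(p^2 - 7*p + 10) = (p - 4)*(p - 2)*(p - 5)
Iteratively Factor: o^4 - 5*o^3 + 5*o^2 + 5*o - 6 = (o - 1)*(o^3 - 4*o^2 + o + 6) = (o - 1)*(o + 1)*(o^2 - 5*o + 6) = (o - 3)*(o - 1)*(o + 1)*(o - 2)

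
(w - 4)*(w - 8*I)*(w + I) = w^3 - 4*w^2 - 7*I*w^2 + 8*w + 28*I*w - 32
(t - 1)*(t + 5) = t^2 + 4*t - 5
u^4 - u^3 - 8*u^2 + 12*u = u*(u - 2)^2*(u + 3)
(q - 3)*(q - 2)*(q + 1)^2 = q^4 - 3*q^3 - 3*q^2 + 7*q + 6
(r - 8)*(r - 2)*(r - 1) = r^3 - 11*r^2 + 26*r - 16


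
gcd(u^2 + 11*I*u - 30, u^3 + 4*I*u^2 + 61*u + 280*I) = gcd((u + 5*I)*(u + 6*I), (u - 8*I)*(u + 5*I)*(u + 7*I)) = u + 5*I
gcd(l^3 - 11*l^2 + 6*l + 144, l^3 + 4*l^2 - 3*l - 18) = l + 3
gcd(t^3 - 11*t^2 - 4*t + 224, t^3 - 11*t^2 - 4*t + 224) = t^3 - 11*t^2 - 4*t + 224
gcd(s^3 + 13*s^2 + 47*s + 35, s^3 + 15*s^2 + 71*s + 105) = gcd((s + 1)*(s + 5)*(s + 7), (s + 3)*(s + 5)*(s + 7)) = s^2 + 12*s + 35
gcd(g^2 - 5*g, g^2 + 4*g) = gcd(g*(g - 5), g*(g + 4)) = g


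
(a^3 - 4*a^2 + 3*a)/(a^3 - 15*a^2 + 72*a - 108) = a*(a - 1)/(a^2 - 12*a + 36)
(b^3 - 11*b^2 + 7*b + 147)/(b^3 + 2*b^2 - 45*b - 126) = (b - 7)/(b + 6)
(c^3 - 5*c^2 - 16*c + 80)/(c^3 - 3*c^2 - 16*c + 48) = (c - 5)/(c - 3)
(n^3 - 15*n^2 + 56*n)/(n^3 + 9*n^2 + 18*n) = (n^2 - 15*n + 56)/(n^2 + 9*n + 18)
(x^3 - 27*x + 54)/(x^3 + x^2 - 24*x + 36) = (x - 3)/(x - 2)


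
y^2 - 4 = (y - 2)*(y + 2)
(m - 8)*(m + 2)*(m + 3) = m^3 - 3*m^2 - 34*m - 48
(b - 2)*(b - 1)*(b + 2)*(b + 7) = b^4 + 6*b^3 - 11*b^2 - 24*b + 28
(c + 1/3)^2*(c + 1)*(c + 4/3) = c^4 + 3*c^3 + 3*c^2 + 31*c/27 + 4/27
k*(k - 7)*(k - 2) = k^3 - 9*k^2 + 14*k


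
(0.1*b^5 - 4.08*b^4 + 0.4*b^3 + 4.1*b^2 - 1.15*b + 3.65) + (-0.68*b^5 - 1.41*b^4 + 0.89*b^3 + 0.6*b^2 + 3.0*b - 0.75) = -0.58*b^5 - 5.49*b^4 + 1.29*b^3 + 4.7*b^2 + 1.85*b + 2.9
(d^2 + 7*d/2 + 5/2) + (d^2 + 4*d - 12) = 2*d^2 + 15*d/2 - 19/2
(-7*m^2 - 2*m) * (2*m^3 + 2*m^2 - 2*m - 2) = -14*m^5 - 18*m^4 + 10*m^3 + 18*m^2 + 4*m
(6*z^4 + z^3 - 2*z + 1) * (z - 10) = 6*z^5 - 59*z^4 - 10*z^3 - 2*z^2 + 21*z - 10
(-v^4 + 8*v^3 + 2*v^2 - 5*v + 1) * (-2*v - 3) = 2*v^5 - 13*v^4 - 28*v^3 + 4*v^2 + 13*v - 3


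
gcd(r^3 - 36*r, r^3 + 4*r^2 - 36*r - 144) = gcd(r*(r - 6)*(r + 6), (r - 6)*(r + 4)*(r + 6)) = r^2 - 36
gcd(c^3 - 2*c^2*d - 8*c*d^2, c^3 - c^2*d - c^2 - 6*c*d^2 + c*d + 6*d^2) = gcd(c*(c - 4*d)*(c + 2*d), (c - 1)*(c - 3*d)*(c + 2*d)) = c + 2*d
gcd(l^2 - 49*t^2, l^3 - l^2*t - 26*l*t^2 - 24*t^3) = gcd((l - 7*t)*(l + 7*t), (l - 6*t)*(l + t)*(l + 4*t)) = 1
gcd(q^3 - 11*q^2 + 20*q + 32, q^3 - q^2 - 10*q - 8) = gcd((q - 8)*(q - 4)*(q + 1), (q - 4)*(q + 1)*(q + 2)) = q^2 - 3*q - 4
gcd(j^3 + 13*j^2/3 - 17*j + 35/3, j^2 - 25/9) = j - 5/3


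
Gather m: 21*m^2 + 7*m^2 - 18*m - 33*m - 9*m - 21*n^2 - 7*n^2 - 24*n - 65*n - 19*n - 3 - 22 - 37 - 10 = 28*m^2 - 60*m - 28*n^2 - 108*n - 72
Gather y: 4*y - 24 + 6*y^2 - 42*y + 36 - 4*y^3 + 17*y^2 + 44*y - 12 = -4*y^3 + 23*y^2 + 6*y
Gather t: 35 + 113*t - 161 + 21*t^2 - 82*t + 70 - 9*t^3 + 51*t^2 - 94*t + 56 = -9*t^3 + 72*t^2 - 63*t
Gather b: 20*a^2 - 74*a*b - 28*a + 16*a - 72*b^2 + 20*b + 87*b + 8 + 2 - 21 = 20*a^2 - 12*a - 72*b^2 + b*(107 - 74*a) - 11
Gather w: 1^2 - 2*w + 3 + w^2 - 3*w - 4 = w^2 - 5*w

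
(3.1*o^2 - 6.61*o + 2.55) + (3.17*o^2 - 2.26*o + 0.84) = 6.27*o^2 - 8.87*o + 3.39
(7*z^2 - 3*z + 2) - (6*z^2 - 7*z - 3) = z^2 + 4*z + 5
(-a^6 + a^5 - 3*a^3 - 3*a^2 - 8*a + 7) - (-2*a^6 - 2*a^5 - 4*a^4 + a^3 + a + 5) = a^6 + 3*a^5 + 4*a^4 - 4*a^3 - 3*a^2 - 9*a + 2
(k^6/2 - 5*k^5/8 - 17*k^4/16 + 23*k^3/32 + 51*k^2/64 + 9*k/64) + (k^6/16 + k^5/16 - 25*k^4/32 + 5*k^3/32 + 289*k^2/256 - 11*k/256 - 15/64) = 9*k^6/16 - 9*k^5/16 - 59*k^4/32 + 7*k^3/8 + 493*k^2/256 + 25*k/256 - 15/64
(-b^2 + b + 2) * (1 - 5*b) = 5*b^3 - 6*b^2 - 9*b + 2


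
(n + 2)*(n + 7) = n^2 + 9*n + 14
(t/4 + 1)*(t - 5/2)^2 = t^3/4 - t^2/4 - 55*t/16 + 25/4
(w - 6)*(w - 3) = w^2 - 9*w + 18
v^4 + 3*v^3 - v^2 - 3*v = v*(v - 1)*(v + 1)*(v + 3)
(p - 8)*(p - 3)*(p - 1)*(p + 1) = p^4 - 11*p^3 + 23*p^2 + 11*p - 24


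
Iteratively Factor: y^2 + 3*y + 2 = (y + 1)*(y + 2)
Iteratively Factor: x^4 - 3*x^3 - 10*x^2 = (x + 2)*(x^3 - 5*x^2) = (x - 5)*(x + 2)*(x^2) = x*(x - 5)*(x + 2)*(x)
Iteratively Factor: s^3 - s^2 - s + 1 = (s + 1)*(s^2 - 2*s + 1) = (s - 1)*(s + 1)*(s - 1)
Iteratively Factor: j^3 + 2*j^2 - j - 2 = (j + 2)*(j^2 - 1) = (j - 1)*(j + 2)*(j + 1)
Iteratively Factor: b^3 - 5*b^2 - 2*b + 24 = (b + 2)*(b^2 - 7*b + 12) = (b - 4)*(b + 2)*(b - 3)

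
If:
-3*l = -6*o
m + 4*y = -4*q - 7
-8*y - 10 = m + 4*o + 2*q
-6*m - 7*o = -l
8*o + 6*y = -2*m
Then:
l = 52/11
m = -65/33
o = 26/11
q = 245/198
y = -247/99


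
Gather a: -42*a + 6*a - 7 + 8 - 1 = -36*a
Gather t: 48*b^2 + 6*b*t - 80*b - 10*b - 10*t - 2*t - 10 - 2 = 48*b^2 - 90*b + t*(6*b - 12) - 12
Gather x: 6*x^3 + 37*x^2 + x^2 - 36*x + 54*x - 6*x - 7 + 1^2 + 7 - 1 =6*x^3 + 38*x^2 + 12*x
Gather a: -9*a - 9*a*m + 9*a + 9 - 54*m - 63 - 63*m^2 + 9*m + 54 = -9*a*m - 63*m^2 - 45*m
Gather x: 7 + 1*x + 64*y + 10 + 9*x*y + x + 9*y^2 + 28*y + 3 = x*(9*y + 2) + 9*y^2 + 92*y + 20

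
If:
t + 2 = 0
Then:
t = -2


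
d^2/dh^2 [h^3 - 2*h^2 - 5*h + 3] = 6*h - 4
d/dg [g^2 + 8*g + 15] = 2*g + 8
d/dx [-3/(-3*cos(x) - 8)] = 9*sin(x)/(3*cos(x) + 8)^2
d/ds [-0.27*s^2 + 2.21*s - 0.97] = 2.21 - 0.54*s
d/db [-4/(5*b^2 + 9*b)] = 4*(10*b + 9)/(b^2*(5*b + 9)^2)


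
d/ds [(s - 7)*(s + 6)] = 2*s - 1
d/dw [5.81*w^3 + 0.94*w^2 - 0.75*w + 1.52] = 17.43*w^2 + 1.88*w - 0.75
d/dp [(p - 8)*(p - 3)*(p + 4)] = 3*p^2 - 14*p - 20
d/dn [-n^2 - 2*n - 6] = -2*n - 2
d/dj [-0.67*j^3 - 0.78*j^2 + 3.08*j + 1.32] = -2.01*j^2 - 1.56*j + 3.08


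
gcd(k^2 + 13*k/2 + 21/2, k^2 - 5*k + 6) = 1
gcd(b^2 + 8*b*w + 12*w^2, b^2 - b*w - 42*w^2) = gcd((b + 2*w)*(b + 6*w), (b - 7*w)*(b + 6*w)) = b + 6*w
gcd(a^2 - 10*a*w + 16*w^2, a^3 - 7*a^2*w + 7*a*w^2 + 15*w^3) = 1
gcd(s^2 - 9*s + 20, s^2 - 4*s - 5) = s - 5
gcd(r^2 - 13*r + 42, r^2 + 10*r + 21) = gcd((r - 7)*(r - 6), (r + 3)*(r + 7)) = 1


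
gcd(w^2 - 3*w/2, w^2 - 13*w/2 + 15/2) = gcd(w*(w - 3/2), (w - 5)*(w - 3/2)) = w - 3/2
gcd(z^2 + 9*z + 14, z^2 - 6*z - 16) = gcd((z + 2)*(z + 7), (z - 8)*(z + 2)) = z + 2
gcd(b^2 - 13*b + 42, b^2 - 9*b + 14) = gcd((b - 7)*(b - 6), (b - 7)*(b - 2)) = b - 7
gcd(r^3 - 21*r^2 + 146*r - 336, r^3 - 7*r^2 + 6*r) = r - 6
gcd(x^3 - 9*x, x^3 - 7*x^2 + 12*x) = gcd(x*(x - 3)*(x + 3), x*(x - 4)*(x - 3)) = x^2 - 3*x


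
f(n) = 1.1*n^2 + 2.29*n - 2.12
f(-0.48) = -2.97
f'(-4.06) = -6.64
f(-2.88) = 0.41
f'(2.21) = 7.15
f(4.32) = 28.30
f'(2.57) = 7.94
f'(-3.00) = -4.31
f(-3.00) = 0.91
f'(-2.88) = -4.05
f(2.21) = 8.31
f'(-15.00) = -30.71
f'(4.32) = 11.79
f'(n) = 2.2*n + 2.29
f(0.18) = -1.67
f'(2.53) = 7.86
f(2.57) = 11.03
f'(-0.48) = 1.23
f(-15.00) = 211.03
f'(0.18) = 2.69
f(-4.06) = 6.71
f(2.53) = 10.71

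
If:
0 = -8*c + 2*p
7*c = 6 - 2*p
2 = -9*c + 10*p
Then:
No Solution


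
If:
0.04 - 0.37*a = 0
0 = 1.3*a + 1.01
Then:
No Solution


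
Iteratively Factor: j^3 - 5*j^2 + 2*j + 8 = (j + 1)*(j^2 - 6*j + 8) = (j - 4)*(j + 1)*(j - 2)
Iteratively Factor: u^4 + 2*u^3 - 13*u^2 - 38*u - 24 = (u + 3)*(u^3 - u^2 - 10*u - 8) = (u - 4)*(u + 3)*(u^2 + 3*u + 2) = (u - 4)*(u + 2)*(u + 3)*(u + 1)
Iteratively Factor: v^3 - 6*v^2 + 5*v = (v - 5)*(v^2 - v) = v*(v - 5)*(v - 1)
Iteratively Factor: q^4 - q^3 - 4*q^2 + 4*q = (q + 2)*(q^3 - 3*q^2 + 2*q) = q*(q + 2)*(q^2 - 3*q + 2) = q*(q - 1)*(q + 2)*(q - 2)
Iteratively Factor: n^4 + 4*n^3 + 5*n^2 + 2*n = (n + 1)*(n^3 + 3*n^2 + 2*n) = (n + 1)*(n + 2)*(n^2 + n) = (n + 1)^2*(n + 2)*(n)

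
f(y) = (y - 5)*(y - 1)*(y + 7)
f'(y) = (y - 5)*(y - 1) + (y - 5)*(y + 7) + (y - 1)*(y + 7) = 3*y^2 + 2*y - 37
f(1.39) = -11.81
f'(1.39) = -28.42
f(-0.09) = 38.34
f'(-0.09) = -37.16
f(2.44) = -34.80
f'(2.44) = -14.26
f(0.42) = 19.71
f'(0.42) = -35.63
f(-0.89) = 68.02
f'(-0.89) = -36.40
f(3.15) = -40.37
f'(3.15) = -0.93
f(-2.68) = 122.09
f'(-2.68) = -20.81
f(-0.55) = 55.49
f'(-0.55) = -37.19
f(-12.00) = -1105.00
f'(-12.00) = 371.00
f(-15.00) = -2560.00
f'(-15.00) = 608.00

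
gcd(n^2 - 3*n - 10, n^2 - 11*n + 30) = n - 5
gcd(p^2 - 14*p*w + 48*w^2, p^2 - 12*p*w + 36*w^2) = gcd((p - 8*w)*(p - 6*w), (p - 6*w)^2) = p - 6*w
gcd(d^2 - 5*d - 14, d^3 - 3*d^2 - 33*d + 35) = d - 7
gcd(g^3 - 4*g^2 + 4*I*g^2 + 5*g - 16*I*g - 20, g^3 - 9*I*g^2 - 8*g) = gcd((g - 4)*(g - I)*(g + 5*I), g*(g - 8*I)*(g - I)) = g - I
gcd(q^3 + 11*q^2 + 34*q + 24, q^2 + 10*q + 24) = q^2 + 10*q + 24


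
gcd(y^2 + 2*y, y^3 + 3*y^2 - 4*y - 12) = y + 2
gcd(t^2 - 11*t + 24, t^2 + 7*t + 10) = 1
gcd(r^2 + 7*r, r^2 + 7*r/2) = r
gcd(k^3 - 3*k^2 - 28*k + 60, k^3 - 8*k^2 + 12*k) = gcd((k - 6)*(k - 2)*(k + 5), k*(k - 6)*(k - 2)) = k^2 - 8*k + 12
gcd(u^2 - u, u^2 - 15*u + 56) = 1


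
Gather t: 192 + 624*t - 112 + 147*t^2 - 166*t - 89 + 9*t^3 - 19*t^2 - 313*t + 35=9*t^3 + 128*t^2 + 145*t + 26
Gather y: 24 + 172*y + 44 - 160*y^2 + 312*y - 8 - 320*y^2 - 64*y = -480*y^2 + 420*y + 60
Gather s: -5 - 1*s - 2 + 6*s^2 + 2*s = 6*s^2 + s - 7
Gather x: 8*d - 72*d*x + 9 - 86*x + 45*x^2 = 8*d + 45*x^2 + x*(-72*d - 86) + 9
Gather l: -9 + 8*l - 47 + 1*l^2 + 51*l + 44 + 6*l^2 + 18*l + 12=7*l^2 + 77*l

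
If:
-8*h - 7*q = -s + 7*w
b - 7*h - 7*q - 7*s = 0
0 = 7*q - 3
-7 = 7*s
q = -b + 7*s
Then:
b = -52/7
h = -24/49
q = 3/7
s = -1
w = -4/343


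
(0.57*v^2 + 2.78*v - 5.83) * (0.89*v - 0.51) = 0.5073*v^3 + 2.1835*v^2 - 6.6065*v + 2.9733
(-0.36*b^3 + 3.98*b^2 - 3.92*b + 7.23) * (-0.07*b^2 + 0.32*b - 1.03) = 0.0252*b^5 - 0.3938*b^4 + 1.9188*b^3 - 5.8599*b^2 + 6.3512*b - 7.4469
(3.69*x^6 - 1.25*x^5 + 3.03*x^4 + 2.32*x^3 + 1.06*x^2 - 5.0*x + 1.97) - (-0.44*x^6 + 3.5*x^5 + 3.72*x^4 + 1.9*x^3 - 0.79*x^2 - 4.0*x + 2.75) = 4.13*x^6 - 4.75*x^5 - 0.69*x^4 + 0.42*x^3 + 1.85*x^2 - 1.0*x - 0.78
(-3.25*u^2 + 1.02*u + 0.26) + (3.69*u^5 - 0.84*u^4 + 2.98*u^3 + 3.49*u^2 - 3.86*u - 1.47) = 3.69*u^5 - 0.84*u^4 + 2.98*u^3 + 0.24*u^2 - 2.84*u - 1.21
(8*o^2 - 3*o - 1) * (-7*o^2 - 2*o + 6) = -56*o^4 + 5*o^3 + 61*o^2 - 16*o - 6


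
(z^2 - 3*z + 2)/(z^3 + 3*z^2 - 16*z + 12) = 1/(z + 6)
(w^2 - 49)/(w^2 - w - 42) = (w + 7)/(w + 6)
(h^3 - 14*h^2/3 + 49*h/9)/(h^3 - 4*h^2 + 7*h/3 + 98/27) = 3*h/(3*h + 2)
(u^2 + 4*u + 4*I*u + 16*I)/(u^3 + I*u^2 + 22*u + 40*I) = (u + 4)/(u^2 - 3*I*u + 10)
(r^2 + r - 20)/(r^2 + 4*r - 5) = (r - 4)/(r - 1)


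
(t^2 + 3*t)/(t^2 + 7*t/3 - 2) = 3*t/(3*t - 2)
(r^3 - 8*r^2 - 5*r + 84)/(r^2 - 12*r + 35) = (r^2 - r - 12)/(r - 5)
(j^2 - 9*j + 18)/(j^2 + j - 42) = (j - 3)/(j + 7)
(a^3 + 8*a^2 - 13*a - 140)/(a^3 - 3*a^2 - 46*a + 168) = (a + 5)/(a - 6)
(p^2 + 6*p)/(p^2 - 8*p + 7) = p*(p + 6)/(p^2 - 8*p + 7)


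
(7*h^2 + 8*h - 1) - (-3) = 7*h^2 + 8*h + 2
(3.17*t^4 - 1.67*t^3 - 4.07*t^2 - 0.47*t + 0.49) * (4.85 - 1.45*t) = -4.5965*t^5 + 17.796*t^4 - 2.198*t^3 - 19.058*t^2 - 2.99*t + 2.3765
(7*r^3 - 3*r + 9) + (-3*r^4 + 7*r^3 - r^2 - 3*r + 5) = -3*r^4 + 14*r^3 - r^2 - 6*r + 14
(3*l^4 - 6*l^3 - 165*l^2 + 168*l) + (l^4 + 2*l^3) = 4*l^4 - 4*l^3 - 165*l^2 + 168*l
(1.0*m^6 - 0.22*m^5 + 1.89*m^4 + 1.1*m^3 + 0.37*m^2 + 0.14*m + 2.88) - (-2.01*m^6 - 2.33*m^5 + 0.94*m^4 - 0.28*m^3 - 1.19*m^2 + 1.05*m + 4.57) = 3.01*m^6 + 2.11*m^5 + 0.95*m^4 + 1.38*m^3 + 1.56*m^2 - 0.91*m - 1.69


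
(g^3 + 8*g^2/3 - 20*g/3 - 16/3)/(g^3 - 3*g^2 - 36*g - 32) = (3*g^2 - 4*g - 4)/(3*(g^2 - 7*g - 8))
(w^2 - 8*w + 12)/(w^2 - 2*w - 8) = (-w^2 + 8*w - 12)/(-w^2 + 2*w + 8)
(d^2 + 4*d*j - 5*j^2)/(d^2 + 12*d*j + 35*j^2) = (d - j)/(d + 7*j)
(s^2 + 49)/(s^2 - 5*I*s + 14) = (s + 7*I)/(s + 2*I)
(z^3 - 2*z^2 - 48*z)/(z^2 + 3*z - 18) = z*(z - 8)/(z - 3)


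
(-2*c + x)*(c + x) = -2*c^2 - c*x + x^2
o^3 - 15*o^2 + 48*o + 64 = (o - 8)^2*(o + 1)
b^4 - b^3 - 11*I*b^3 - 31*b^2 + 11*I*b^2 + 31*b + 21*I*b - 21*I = (b - 7*I)*(b - 3*I)*(-I*b + I)*(I*b + 1)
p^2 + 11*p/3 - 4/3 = (p - 1/3)*(p + 4)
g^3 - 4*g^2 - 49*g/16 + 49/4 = (g - 4)*(g - 7/4)*(g + 7/4)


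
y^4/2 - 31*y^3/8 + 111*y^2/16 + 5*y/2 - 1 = (y/2 + 1/4)*(y - 4)^2*(y - 1/4)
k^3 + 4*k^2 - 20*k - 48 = (k - 4)*(k + 2)*(k + 6)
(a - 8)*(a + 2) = a^2 - 6*a - 16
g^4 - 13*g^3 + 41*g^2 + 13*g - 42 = (g - 7)*(g - 6)*(g - 1)*(g + 1)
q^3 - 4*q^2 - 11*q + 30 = (q - 5)*(q - 2)*(q + 3)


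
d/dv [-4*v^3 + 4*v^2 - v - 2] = -12*v^2 + 8*v - 1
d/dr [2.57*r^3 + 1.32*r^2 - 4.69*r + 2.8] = 7.71*r^2 + 2.64*r - 4.69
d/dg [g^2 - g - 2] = 2*g - 1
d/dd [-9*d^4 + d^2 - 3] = -36*d^3 + 2*d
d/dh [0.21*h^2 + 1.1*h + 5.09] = 0.42*h + 1.1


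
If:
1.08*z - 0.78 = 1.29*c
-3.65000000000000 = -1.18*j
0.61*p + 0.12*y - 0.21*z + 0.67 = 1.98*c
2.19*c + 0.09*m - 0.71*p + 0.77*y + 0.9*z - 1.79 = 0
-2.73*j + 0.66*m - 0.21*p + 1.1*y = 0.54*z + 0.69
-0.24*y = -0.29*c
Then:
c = -0.42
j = 3.09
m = 14.14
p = -2.27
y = -0.50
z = 0.22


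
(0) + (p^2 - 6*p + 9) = p^2 - 6*p + 9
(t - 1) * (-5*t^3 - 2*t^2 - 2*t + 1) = -5*t^4 + 3*t^3 + 3*t - 1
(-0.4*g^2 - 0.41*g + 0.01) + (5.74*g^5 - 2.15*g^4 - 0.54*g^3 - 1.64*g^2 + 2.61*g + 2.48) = 5.74*g^5 - 2.15*g^4 - 0.54*g^3 - 2.04*g^2 + 2.2*g + 2.49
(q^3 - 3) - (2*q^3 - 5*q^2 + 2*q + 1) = -q^3 + 5*q^2 - 2*q - 4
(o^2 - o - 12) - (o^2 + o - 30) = 18 - 2*o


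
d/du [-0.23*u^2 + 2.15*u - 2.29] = 2.15 - 0.46*u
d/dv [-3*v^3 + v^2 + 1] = v*(2 - 9*v)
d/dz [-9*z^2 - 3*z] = -18*z - 3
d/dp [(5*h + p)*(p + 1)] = 5*h + 2*p + 1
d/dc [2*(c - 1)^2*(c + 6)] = 2*(c - 1)*(3*c + 11)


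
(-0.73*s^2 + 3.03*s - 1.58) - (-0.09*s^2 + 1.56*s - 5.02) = -0.64*s^2 + 1.47*s + 3.44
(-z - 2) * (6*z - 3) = -6*z^2 - 9*z + 6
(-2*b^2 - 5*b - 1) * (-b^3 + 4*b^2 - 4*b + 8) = 2*b^5 - 3*b^4 - 11*b^3 - 36*b - 8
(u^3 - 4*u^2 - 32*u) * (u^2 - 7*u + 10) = u^5 - 11*u^4 + 6*u^3 + 184*u^2 - 320*u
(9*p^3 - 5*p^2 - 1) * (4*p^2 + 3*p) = 36*p^5 + 7*p^4 - 15*p^3 - 4*p^2 - 3*p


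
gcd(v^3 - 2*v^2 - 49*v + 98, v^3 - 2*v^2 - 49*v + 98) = v^3 - 2*v^2 - 49*v + 98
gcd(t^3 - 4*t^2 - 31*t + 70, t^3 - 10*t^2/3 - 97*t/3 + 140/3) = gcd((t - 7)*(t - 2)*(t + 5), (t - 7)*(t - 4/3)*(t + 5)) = t^2 - 2*t - 35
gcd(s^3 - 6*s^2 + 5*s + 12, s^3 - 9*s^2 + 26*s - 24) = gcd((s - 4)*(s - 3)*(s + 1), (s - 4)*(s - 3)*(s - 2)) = s^2 - 7*s + 12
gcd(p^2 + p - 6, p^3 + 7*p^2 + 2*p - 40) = p - 2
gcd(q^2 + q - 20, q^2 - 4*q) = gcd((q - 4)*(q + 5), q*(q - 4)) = q - 4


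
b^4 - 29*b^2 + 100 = (b - 5)*(b - 2)*(b + 2)*(b + 5)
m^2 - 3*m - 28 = (m - 7)*(m + 4)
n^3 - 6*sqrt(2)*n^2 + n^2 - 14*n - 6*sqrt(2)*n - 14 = (n + 1)*(n - 7*sqrt(2))*(n + sqrt(2))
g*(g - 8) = g^2 - 8*g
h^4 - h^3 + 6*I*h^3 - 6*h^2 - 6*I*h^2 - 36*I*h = h*(h - 3)*(h + 2)*(h + 6*I)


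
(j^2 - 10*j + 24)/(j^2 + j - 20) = (j - 6)/(j + 5)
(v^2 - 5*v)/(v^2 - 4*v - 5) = v/(v + 1)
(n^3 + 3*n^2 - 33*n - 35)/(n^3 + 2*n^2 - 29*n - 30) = (n + 7)/(n + 6)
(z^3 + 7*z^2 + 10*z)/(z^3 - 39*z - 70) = z/(z - 7)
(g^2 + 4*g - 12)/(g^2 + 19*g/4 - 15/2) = 4*(g - 2)/(4*g - 5)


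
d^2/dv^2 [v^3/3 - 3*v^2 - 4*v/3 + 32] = 2*v - 6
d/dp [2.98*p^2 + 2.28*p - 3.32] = 5.96*p + 2.28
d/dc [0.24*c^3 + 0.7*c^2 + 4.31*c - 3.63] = 0.72*c^2 + 1.4*c + 4.31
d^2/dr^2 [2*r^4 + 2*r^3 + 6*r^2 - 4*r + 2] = 24*r^2 + 12*r + 12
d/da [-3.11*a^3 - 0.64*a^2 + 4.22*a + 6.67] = -9.33*a^2 - 1.28*a + 4.22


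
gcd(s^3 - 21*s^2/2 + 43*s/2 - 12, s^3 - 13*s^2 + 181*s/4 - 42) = s^2 - 19*s/2 + 12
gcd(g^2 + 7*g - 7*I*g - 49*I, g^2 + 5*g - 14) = g + 7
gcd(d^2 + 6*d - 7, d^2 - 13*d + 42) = 1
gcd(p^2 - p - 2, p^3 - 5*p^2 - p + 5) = p + 1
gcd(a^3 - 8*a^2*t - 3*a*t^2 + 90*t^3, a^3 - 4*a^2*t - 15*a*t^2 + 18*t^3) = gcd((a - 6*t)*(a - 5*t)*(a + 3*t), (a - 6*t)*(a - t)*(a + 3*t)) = -a^2 + 3*a*t + 18*t^2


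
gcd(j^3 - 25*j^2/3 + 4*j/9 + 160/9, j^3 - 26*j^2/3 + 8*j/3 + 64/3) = j^2 - 20*j/3 - 32/3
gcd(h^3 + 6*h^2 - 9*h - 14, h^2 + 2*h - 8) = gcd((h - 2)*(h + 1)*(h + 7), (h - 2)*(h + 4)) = h - 2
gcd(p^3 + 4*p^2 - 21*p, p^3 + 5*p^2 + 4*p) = p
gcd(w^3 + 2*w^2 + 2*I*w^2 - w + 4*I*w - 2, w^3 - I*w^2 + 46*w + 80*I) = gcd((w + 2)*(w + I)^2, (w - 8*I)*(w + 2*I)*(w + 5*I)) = 1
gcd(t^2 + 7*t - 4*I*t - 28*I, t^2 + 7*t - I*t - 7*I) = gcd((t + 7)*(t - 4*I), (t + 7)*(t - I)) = t + 7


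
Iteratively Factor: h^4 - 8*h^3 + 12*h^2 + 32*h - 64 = (h - 2)*(h^3 - 6*h^2 + 32) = (h - 4)*(h - 2)*(h^2 - 2*h - 8) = (h - 4)^2*(h - 2)*(h + 2)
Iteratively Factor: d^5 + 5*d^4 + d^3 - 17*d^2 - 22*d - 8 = (d + 1)*(d^4 + 4*d^3 - 3*d^2 - 14*d - 8) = (d + 1)*(d + 4)*(d^3 - 3*d - 2) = (d + 1)^2*(d + 4)*(d^2 - d - 2) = (d - 2)*(d + 1)^2*(d + 4)*(d + 1)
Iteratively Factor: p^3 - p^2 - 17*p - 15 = (p + 1)*(p^2 - 2*p - 15) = (p - 5)*(p + 1)*(p + 3)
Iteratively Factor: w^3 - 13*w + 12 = (w - 1)*(w^2 + w - 12) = (w - 1)*(w + 4)*(w - 3)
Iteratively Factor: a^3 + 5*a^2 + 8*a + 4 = (a + 2)*(a^2 + 3*a + 2) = (a + 2)^2*(a + 1)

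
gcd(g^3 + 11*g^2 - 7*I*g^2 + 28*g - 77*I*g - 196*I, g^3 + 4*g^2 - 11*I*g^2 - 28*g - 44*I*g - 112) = g^2 + g*(4 - 7*I) - 28*I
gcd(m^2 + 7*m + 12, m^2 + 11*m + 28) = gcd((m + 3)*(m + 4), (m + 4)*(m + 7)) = m + 4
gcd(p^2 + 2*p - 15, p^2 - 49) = 1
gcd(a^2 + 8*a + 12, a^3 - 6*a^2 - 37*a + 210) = a + 6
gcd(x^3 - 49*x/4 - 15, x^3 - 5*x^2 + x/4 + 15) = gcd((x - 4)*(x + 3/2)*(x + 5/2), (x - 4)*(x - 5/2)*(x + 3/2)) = x^2 - 5*x/2 - 6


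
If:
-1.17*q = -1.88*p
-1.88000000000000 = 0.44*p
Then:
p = -4.27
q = -6.87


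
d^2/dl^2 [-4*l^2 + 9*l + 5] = -8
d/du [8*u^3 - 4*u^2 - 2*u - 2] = 24*u^2 - 8*u - 2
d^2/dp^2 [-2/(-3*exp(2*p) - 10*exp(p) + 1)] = 4*(4*(3*exp(p) + 5)^2*exp(p) - (6*exp(p) + 5)*(3*exp(2*p) + 10*exp(p) - 1))*exp(p)/(3*exp(2*p) + 10*exp(p) - 1)^3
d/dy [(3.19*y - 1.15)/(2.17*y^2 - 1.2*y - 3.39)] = (-6.9223*y^2 + 4.991*y - 12.1941)/(4.7089*y^4 - 5.208*y^3 - 13.2726*y^2 + 8.136*y + 11.4921)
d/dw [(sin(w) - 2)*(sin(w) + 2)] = sin(2*w)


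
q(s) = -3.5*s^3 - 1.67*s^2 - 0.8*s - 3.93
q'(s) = -10.5*s^2 - 3.34*s - 0.8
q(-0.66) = -3.12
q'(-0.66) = -3.17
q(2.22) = -52.23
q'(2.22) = -59.96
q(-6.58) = 926.15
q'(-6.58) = -433.44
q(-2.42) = 37.83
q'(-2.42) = -54.21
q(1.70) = -27.31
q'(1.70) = -36.82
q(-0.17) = -3.83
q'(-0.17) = -0.54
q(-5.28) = 468.93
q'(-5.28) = -275.89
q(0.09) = -4.02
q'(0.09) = -1.19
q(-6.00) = 696.75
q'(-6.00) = -358.76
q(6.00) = -824.85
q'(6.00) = -398.84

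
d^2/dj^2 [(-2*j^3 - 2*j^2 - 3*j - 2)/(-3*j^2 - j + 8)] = 2*(71*j^3 + 150*j^2 + 618*j + 202)/(27*j^6 + 27*j^5 - 207*j^4 - 143*j^3 + 552*j^2 + 192*j - 512)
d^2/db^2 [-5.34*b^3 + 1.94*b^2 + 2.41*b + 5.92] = 3.88 - 32.04*b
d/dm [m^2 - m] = 2*m - 1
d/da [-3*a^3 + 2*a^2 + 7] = a*(4 - 9*a)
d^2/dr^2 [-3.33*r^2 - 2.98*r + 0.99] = -6.66000000000000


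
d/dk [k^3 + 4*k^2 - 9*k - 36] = 3*k^2 + 8*k - 9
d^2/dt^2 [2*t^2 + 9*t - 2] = 4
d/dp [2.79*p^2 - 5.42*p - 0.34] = 5.58*p - 5.42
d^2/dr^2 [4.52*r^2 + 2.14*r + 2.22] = 9.04000000000000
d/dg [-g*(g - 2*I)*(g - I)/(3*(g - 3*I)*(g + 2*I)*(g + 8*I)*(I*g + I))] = (-I*g^6 - 6*g^5 + g^4*(-10 - I) + g^3*(-124 + 32*I) + g^2*(-116 + 172*I) + 288*I*g + 96)/(3*g^8 + g^7*(6 + 42*I) + g^6*(-60 + 84*I) + g^5*(-126 + 918*I) + g^4*(-1491 + 1752*I) + g^3*(-2856 + 4908*I) + g^2*(-8340 + 8064*I) + g*(-13824 + 4032*I) - 6912)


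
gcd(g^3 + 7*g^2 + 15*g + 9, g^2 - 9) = g + 3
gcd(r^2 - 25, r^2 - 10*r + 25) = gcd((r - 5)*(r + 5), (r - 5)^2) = r - 5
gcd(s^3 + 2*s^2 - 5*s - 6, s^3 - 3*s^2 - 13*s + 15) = s + 3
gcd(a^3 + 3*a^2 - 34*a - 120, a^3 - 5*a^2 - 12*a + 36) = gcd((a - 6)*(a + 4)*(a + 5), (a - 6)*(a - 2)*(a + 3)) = a - 6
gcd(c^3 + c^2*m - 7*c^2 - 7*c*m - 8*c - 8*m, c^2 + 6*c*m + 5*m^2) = c + m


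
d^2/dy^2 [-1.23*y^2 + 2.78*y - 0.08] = -2.46000000000000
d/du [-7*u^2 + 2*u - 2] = 2 - 14*u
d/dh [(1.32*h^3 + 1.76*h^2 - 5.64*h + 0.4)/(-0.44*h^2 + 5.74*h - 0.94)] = (-0.5808*h^4 + 15.1536*h^3 + 3.8984*h^2 - 2.9568*h + 3.0056)/(0.1936*h^4 - 5.0512*h^3 + 33.7748*h^2 - 10.7912*h + 0.8836)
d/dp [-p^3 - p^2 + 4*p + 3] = -3*p^2 - 2*p + 4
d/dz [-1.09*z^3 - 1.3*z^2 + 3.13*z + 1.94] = -3.27*z^2 - 2.6*z + 3.13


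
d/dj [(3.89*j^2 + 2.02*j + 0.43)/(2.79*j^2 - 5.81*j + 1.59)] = (-28.2367*j^2 + 9.9708*j + 5.7101)/(7.7841*j^4 - 32.4198*j^3 + 42.6283*j^2 - 18.4758*j + 2.5281)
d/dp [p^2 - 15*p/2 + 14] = 2*p - 15/2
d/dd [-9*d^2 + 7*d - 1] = 7 - 18*d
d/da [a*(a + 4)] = 2*a + 4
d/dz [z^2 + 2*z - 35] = 2*z + 2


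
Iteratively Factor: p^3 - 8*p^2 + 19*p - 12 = (p - 3)*(p^2 - 5*p + 4) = (p - 4)*(p - 3)*(p - 1)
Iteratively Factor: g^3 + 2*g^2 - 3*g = (g)*(g^2 + 2*g - 3) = g*(g - 1)*(g + 3)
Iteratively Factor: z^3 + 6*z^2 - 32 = (z - 2)*(z^2 + 8*z + 16) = (z - 2)*(z + 4)*(z + 4)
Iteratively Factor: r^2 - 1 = (r - 1)*(r + 1)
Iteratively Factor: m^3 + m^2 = (m + 1)*(m^2) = m*(m + 1)*(m)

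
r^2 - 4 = (r - 2)*(r + 2)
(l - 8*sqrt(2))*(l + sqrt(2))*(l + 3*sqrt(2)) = l^3 - 4*sqrt(2)*l^2 - 58*l - 48*sqrt(2)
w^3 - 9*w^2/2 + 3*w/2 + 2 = (w - 4)*(w - 1)*(w + 1/2)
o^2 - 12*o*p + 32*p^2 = (o - 8*p)*(o - 4*p)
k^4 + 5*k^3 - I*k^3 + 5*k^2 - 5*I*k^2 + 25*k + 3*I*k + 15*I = (k + 5)*(k - 3*I)*(k + I)^2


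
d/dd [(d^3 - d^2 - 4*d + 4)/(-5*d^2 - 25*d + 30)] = (-d^2 - 12*d - 4)/(5*(d^2 + 12*d + 36))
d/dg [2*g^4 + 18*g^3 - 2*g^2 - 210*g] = 8*g^3 + 54*g^2 - 4*g - 210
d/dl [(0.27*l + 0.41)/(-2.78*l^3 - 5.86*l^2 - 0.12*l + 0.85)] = (1.5012*l^3 + 5.0016*l^2 + 4.8052*l + 0.2787)/(7.7284*l^6 + 32.5816*l^5 + 35.0068*l^4 - 3.3196*l^3 - 9.9476*l^2 - 0.204*l + 0.7225)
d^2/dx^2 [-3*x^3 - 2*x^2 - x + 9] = -18*x - 4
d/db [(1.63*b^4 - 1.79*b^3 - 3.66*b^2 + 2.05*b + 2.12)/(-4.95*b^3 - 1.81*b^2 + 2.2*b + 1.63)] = (-8.0685*b^6 - 5.9006*b^5 - 4.1191*b^4 + 23.0466*b^3 + 18.3874*b^2 - 4.2572*b - 1.3225)/(24.5025*b^6 + 17.919*b^5 - 18.5039*b^4 - 24.101*b^3 - 1.0606*b^2 + 7.172*b + 2.6569)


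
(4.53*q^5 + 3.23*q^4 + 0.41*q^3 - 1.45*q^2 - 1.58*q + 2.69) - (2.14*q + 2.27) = 4.53*q^5 + 3.23*q^4 + 0.41*q^3 - 1.45*q^2 - 3.72*q + 0.42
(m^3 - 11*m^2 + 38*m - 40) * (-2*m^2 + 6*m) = -2*m^5 + 28*m^4 - 142*m^3 + 308*m^2 - 240*m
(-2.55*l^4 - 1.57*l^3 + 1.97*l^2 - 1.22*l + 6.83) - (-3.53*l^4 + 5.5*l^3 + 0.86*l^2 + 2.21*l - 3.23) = 0.98*l^4 - 7.07*l^3 + 1.11*l^2 - 3.43*l + 10.06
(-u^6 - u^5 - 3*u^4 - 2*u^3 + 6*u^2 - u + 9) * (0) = 0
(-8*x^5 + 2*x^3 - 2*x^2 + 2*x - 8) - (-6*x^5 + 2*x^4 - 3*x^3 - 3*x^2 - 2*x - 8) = -2*x^5 - 2*x^4 + 5*x^3 + x^2 + 4*x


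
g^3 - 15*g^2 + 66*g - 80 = (g - 8)*(g - 5)*(g - 2)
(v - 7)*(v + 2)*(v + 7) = v^3 + 2*v^2 - 49*v - 98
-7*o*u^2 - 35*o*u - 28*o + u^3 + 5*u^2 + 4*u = (-7*o + u)*(u + 1)*(u + 4)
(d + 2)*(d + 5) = d^2 + 7*d + 10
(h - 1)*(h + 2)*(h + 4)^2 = h^4 + 9*h^3 + 22*h^2 - 32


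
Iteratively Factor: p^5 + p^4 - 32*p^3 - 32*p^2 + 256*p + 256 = (p - 4)*(p^4 + 5*p^3 - 12*p^2 - 80*p - 64) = (p - 4)*(p + 4)*(p^3 + p^2 - 16*p - 16) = (p - 4)*(p + 4)^2*(p^2 - 3*p - 4) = (p - 4)^2*(p + 4)^2*(p + 1)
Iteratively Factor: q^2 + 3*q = (q)*(q + 3)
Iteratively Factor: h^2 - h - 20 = (h + 4)*(h - 5)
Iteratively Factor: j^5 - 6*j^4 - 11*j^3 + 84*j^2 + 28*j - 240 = (j + 3)*(j^4 - 9*j^3 + 16*j^2 + 36*j - 80) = (j - 4)*(j + 3)*(j^3 - 5*j^2 - 4*j + 20) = (j - 4)*(j - 2)*(j + 3)*(j^2 - 3*j - 10) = (j - 4)*(j - 2)*(j + 2)*(j + 3)*(j - 5)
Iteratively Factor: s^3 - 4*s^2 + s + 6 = (s - 2)*(s^2 - 2*s - 3) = (s - 3)*(s - 2)*(s + 1)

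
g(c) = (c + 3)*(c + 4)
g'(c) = 2*c + 7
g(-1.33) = 4.46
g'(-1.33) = 4.34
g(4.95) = 71.15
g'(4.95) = 16.90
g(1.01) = 20.09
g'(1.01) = 9.02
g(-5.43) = 3.47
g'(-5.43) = -3.86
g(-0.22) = 10.51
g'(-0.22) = 6.56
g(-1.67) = 3.10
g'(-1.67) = 3.66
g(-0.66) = 7.82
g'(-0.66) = 5.68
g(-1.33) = 4.46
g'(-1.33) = 4.34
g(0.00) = 12.00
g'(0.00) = 7.00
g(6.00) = 90.00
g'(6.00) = 19.00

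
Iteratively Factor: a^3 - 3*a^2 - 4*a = (a + 1)*(a^2 - 4*a) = a*(a + 1)*(a - 4)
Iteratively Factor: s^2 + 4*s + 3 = (s + 1)*(s + 3)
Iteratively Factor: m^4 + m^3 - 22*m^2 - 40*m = (m - 5)*(m^3 + 6*m^2 + 8*m) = (m - 5)*(m + 4)*(m^2 + 2*m) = (m - 5)*(m + 2)*(m + 4)*(m)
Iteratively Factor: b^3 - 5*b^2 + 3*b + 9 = (b - 3)*(b^2 - 2*b - 3) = (b - 3)*(b + 1)*(b - 3)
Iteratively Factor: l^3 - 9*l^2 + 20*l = (l - 4)*(l^2 - 5*l) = l*(l - 4)*(l - 5)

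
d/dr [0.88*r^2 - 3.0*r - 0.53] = 1.76*r - 3.0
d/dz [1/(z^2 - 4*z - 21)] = 2*(2 - z)/(-z^2 + 4*z + 21)^2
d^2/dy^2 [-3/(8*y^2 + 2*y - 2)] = 3*(16*y^2 + 4*y - (8*y + 1)^2 - 4)/(4*y^2 + y - 1)^3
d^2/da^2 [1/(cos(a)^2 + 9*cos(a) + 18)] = (-4*sin(a)^4 + 11*sin(a)^2 + 783*cos(a)/4 - 27*cos(3*a)/4 + 119)/((cos(a) + 3)^3*(cos(a) + 6)^3)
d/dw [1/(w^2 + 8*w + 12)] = 2*(-w - 4)/(w^2 + 8*w + 12)^2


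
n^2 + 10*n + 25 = (n + 5)^2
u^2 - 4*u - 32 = (u - 8)*(u + 4)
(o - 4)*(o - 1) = o^2 - 5*o + 4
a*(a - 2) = a^2 - 2*a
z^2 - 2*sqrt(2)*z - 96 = (z - 8*sqrt(2))*(z + 6*sqrt(2))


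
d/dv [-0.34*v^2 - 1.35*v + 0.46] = -0.68*v - 1.35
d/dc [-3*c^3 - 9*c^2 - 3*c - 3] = -9*c^2 - 18*c - 3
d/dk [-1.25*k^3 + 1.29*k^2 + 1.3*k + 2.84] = -3.75*k^2 + 2.58*k + 1.3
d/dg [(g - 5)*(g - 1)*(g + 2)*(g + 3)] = 4*g^3 - 3*g^2 - 38*g - 11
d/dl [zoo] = 0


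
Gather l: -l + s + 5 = -l + s + 5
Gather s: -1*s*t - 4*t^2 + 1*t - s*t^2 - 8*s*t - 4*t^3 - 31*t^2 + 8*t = s*(-t^2 - 9*t) - 4*t^3 - 35*t^2 + 9*t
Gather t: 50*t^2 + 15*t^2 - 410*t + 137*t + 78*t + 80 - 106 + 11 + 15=65*t^2 - 195*t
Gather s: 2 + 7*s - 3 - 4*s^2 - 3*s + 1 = -4*s^2 + 4*s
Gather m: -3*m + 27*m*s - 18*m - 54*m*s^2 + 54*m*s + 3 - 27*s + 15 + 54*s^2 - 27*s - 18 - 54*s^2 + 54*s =m*(-54*s^2 + 81*s - 21)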